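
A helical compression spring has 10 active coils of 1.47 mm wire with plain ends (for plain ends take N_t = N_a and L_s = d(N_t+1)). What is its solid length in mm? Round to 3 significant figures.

16.2 mm

plain ends: N_t = N_a = 10
L_s = d·(N_t+1) = 1.47 × 11 = 16.17 mm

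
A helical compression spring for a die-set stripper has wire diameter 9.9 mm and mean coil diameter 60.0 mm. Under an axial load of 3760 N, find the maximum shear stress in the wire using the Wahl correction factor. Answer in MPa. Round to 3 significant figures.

740 MPa

Spring index C = D/d = 60.0/9.9 = 6.0606
K_W = (4C−1)/(4C−4) + 0.615/C = 23.242/20.242 + 0.1015 = 1.2497
τ₀ = 8FD/(πd³) = 8·3760·60.0/(π·9.9³) = 1.8048e+06/3048.3 = 592.07 MPa
τ_max = K·τ₀ = 1.2497 × 592.07 = 739.9 MPa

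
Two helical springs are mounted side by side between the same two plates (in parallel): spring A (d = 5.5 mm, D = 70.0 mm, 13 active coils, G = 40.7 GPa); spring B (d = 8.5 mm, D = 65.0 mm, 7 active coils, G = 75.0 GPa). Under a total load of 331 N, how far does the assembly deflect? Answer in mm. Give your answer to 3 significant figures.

k_A = Gd⁴/(8D³N_a) = (40.7×10³)(5.5⁴)/(8·70.0³·13) = 1.044 N/mm
k_B = Gd⁴/(8D³N_a) = (75.0×10³)(8.5⁴)/(8·65.0³·7) = 25.457 N/mm
Parallel: k_eq = 1.044 + 25.457 = 26.501 N/mm
δ = F/k_eq = 331/26.501 = 12.49 mm

12.5 mm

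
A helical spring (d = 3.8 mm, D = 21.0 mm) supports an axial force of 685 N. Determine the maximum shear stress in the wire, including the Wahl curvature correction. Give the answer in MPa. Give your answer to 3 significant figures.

852 MPa

Spring index C = D/d = 21.0/3.8 = 5.5263
K_W = (4C−1)/(4C−4) + 0.615/C = 21.105/18.105 + 0.1113 = 1.2770
τ₀ = 8FD/(πd³) = 8·685·21.0/(π·3.8³) = 115080/172.39 = 667.57 MPa
τ_max = K·τ₀ = 1.2770 × 667.57 = 852.48 MPa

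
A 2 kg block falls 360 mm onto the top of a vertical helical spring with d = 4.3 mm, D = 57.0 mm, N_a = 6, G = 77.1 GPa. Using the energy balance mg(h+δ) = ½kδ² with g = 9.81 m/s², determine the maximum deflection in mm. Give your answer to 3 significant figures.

k = Gd⁴/(8D³N_a) = (77.1×10³)(4.3⁴)/(8·57.0³·6) = 2.9653 N/mm
W = mg = 2 × 9.81 = 19.62 N
½kδ² − Wδ − Wh = 0 → δ = (W + √(W² + 2kWh))/k
δ = (19.62 + √(384.94 + 41888.4))/2.9653 = (19.62 + 205.6)/2.9653 = 75.955 mm

76.0 mm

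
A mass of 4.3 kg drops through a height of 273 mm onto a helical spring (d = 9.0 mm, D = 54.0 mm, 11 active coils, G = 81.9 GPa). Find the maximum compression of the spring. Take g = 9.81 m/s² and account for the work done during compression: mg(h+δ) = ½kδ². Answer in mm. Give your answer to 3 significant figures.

25.5 mm

k = Gd⁴/(8D³N_a) = (81.9×10³)(9.0⁴)/(8·54.0³·11) = 38.778 N/mm
W = mg = 4.3 × 9.81 = 42.183 N
½kδ² − Wδ − Wh = 0 → δ = (W + √(W² + 2kWh))/k
δ = (42.183 + √(1779.4 + 893141))/38.778 = (42.183 + 946)/38.778 = 25.483 mm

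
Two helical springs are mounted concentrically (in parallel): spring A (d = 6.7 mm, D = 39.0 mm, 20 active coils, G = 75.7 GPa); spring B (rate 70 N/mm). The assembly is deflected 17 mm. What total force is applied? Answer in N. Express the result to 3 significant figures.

1460 N

k_A = Gd⁴/(8D³N_a) = (75.7×10³)(6.7⁴)/(8·39.0³·20) = 16.072 N/mm
Parallel: k_eq = 16.072 + 70 = 86.072 N/mm
F = k_eq·δ = 86.072·17 = 1463.2 N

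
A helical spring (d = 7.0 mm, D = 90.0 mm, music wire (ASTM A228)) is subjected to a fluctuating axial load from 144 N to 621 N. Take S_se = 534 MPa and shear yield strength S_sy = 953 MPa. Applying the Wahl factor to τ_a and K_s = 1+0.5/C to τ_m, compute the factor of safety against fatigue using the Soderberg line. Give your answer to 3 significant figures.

1.64

C = D/d = 90.0/7.0 = 12.8571; K_W = (4C−1)/(4C−4)+0.615/C = 1.1111; K_s = 1+0.5/C = 1.0389
F_a = (F_max−F_min)/2 = 238.5 N; F_m = (F_max+F_min)/2 = 382.5 N
τ_a = K_W·8F_aD/(πd³) = 1.1111 × 159.36 = 177.06 MPa
τ_m = K_s·8F_mD/(πd³) = 1.0389 × 255.58 = 265.51 MPa
Soderberg: 1/n_f = τ_a/S_se + τ_m/S_sy = 177.06/534 + 265.51/953 = 0.33158 + 0.27861 = 0.61019
n_f = 1/0.61019 = 1.639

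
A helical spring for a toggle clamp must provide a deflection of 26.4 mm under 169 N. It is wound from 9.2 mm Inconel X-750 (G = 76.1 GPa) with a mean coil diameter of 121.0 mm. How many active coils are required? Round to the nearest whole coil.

6

Required rate k = F/δ = 169/26.4 = 6.4015 N/mm
N_a = Gd⁴/(8D³k) = (76.1×10³ × 9.2⁴)/(8 × 121.0³ × 6.4015)
    = 5.45175e+08 / 9.07254e+07 = 6.009 → 6 coils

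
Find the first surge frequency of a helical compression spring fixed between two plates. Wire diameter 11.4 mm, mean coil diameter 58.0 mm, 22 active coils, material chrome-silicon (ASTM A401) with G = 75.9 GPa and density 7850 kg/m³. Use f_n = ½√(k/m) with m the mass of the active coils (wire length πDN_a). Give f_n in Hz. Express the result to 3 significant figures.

53.9 Hz

k = Gd⁴/(8D³N_a) = (75.9×10³)(11.4⁴)/(8·58.0³·22) = 37.331 N/mm = 37331 N/m
Wire length L = πDN_a = π·58.0·22 = 4008.7 mm
m = ρ·(πd²/4)·L = 7850 × 102.07×10⁻⁶ m² × 4.0087 m = 3.212 kg
f_n = ½√(k/m) = 0.5·√(37331/3.212) = 0.5·√(11622) = 53.904 Hz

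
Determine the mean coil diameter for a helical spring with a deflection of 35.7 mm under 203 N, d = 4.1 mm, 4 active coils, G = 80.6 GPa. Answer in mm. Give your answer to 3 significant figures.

Required rate k = F/δ = 203/35.7 = 5.6863 N/mm
D = (Gd⁴/(8N_a·k))^(1/3) = (80.6×10³·4.1⁴/(8·4·5.6863))^(1/3)
  = (125168)^(1/3) = 50.0224 mm

50.0 mm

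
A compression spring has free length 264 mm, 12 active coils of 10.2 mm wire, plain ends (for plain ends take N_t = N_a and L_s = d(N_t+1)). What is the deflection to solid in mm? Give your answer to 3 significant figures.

N_t = 12; L_s = 10.2·13 = 132.6 mm
δ_solid = L₀ − L_s = 264 − 132.6 = 131.4 mm

131 mm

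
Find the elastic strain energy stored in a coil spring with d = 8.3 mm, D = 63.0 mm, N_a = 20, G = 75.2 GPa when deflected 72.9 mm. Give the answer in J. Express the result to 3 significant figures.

k = Gd⁴/(8D³N_a) = (75.2×10³)(8.3⁴)/(8·63.0³·20) = 8.9205 N/mm
U = ½kδ² = 0.5 × 8.9205 × 72.9² = 23704 N·mm = 23.704 J

23.7 J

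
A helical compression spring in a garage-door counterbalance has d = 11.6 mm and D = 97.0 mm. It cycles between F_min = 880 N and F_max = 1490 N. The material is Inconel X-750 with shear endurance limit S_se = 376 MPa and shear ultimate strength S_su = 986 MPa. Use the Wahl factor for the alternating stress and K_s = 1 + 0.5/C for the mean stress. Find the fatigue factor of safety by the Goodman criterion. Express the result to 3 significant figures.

2.84

C = D/d = 97.0/11.6 = 8.3621; K_W = (4C−1)/(4C−4)+0.615/C = 1.1754; K_s = 1+0.5/C = 1.0598
F_a = (F_max−F_min)/2 = 305 N; F_m = (F_max+F_min)/2 = 1185 N
τ_a = K_W·8F_aD/(πd³) = 1.1754 × 48.266 = 56.732 MPa
τ_m = K_s·8F_mD/(πd³) = 1.0598 × 187.52 = 198.74 MPa
Goodman: 1/n_f = τ_a/S_se + τ_m/S_su = 56.732/376 + 198.74/986 = 0.15088 + 0.20156 = 0.35244
n_f = 1/0.35244 = 2.837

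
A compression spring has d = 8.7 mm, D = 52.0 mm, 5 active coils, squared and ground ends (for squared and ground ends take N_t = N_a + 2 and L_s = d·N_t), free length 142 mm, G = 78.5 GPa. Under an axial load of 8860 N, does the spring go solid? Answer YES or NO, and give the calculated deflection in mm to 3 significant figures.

YES, δ = 111 mm

k = Gd⁴/(8D³N_a) = (78.5×10³)(8.7⁴)/(8·52.0³·5) = 79.961 N/mm
N_t = 7; L_s = 8.7·7 = 60.9 mm; δ_solid = L₀ − L_s = 142 − 60.9 = 81.1 mm
δ = F/k = 8860/79.961 = 110.8 mm
δ ≥ δ_solid → spring goes solid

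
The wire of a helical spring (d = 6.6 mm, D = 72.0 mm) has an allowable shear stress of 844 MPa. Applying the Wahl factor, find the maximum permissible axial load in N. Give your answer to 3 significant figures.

1170 N

C = D/d = 72.0/6.6 = 10.9091
K_W = (4C−1)/(4C−4) + 0.615/C = 42.636/39.636 + 0.0564 = 1.1321
τ_max = K·8FD/(πd³) → F_max = τ_allow·πd³/(8DK)
F_max = 844·π·6.6³/(8·72.0·1.1321) = 7.623e+05/652.07 = 1169 N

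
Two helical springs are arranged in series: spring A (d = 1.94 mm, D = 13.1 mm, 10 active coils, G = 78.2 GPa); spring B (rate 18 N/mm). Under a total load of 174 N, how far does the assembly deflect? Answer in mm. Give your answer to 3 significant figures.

k_A = Gd⁴/(8D³N_a) = (78.2×10³)(1.94⁴)/(8·13.1³·10) = 6.159 N/mm
Series: 1/k_eq = 1/6.159 + 1/18 = 0.21792; k_eq = 4.5888 N/mm
δ = F/k_eq = 174/4.5888 = 37.918 mm

37.9 mm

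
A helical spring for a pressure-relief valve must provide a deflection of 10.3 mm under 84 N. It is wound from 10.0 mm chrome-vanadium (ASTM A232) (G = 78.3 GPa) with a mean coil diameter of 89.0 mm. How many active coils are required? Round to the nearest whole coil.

17

Required rate k = F/δ = 84/10.3 = 8.1553 N/mm
N_a = Gd⁴/(8D³k) = (78.3×10³ × 10.0⁴)/(8 × 89.0³ × 8.1553)
    = 7.83e+08 / 4.59941e+07 = 17.02 → 17 coils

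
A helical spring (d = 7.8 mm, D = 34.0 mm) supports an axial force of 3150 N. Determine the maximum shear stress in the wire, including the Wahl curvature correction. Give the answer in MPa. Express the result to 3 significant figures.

784 MPa

Spring index C = D/d = 34.0/7.8 = 4.3590
K_W = (4C−1)/(4C−4) + 0.615/C = 16.436/13.436 + 0.1411 = 1.3644
τ₀ = 8FD/(πd³) = 8·3150·34.0/(π·7.8³) = 856800/1490.8 = 574.71 MPa
τ_max = K·τ₀ = 1.3644 × 574.71 = 784.11 MPa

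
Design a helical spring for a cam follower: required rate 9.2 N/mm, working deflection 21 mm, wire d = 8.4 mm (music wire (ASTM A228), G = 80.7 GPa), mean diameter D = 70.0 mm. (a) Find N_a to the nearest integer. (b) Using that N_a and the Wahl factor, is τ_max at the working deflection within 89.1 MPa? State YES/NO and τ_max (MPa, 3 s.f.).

N_a = Gd⁴/(8D³k) = (80.7×10³)(8.4⁴)/(8·70.0³·9.2) = 15.92 → N_a = 16
Actual rate k = Gd⁴/(8D³·16) = 9.1514 N/mm
Working load F = kδ = 9.1514·21 = 192.18 N
C = 70.0/8.4 = 8.3333; K_W = (4C−1)/(4C−4)+0.615/C = 1.1761
τ_max = K_W·8FD/(πd³) = 1.1761·57.797 = 67.974 MPa
τ_max ≤ 89.1 MPa → acceptable

(a) 16 coils; (b) YES, τ_max = 68.0 MPa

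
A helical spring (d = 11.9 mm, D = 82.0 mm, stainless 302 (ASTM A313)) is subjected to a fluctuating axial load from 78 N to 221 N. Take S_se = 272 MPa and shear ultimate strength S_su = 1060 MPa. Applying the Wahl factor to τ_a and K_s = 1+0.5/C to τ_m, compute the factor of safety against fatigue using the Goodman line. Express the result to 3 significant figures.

17.1

C = D/d = 82.0/11.9 = 6.8908; K_W = (4C−1)/(4C−4)+0.615/C = 1.2166; K_s = 1+0.5/C = 1.0726
F_a = (F_max−F_min)/2 = 71.5 N; F_m = (F_max+F_min)/2 = 149.5 N
τ_a = K_W·8F_aD/(πd³) = 1.2166 × 8.8597 = 10.778 MPa
τ_m = K_s·8F_mD/(πd³) = 1.0726 × 18.525 = 19.869 MPa
Goodman: 1/n_f = τ_a/S_se + τ_m/S_su = 10.778/272 + 19.869/1060 = 0.03963 + 0.01874 = 0.058371
n_f = 1/0.058371 = 17.13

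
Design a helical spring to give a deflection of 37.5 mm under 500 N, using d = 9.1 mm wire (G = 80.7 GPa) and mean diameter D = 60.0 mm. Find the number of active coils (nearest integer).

24

Required rate k = F/δ = 500/37.5 = 13.333 N/mm
N_a = Gd⁴/(8D³k) = (80.7×10³ × 9.1⁴)/(8 × 60.0³ × 13.333)
    = 5.534e+08 / 2.304e+07 = 24.02 → 24 coils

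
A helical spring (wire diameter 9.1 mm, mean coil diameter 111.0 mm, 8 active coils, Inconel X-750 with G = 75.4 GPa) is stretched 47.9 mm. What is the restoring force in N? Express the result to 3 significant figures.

283 N

k = Gd⁴/(8D³N_a) = (75.4×10³)(9.1⁴)/(8·111.0³·8) = 5.9073 N/mm
F = k·δ = 5.9073 × 47.9 = 282.96 N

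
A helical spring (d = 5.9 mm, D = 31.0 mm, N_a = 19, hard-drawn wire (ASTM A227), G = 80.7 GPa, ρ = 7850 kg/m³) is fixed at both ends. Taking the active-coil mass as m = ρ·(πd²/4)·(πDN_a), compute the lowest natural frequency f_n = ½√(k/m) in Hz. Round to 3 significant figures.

k = Gd⁴/(8D³N_a) = (80.7×10³)(5.9⁴)/(8·31.0³·19) = 21.595 N/mm = 21595 N/m
Wire length L = πDN_a = π·31.0·19 = 1850.4 mm
m = ρ·(πd²/4)·L = 7850 × 27.34×10⁻⁶ m² × 1.8504 m = 0.39713 kg
f_n = ½√(k/m) = 0.5·√(21595/0.39713) = 0.5·√(54378) = 116.6 Hz

117 Hz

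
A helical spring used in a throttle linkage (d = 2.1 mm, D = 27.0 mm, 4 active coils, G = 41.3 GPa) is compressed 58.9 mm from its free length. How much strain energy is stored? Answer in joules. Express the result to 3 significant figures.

2.21 J

k = Gd⁴/(8D³N_a) = (41.3×10³)(2.1⁴)/(8·27.0³·4) = 1.2752 N/mm
U = ½kδ² = 0.5 × 1.2752 × 58.9² = 2212 N·mm = 2.212 J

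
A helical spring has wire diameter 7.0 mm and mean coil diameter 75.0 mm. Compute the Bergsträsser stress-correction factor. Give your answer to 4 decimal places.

C = D/d = 75.0/7.0 = 10.7143
K_B = (4C+2)/(4C−3) = 44.857/39.857 = 1.1254

1.1254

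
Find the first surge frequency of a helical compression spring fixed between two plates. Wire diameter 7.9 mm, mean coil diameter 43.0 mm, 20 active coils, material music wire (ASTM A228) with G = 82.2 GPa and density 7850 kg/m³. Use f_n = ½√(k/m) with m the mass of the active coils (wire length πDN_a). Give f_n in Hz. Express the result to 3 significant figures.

k = Gd⁴/(8D³N_a) = (82.2×10³)(7.9⁴)/(8·43.0³·20) = 25.168 N/mm = 25168 N/m
Wire length L = πDN_a = π·43.0·20 = 2701.8 mm
m = ρ·(πd²/4)·L = 7850 × 49.017×10⁻⁶ m² × 2.7018 m = 1.0396 kg
f_n = ½√(k/m) = 0.5·√(25168/1.0396) = 0.5·√(24210) = 77.798 Hz

77.8 Hz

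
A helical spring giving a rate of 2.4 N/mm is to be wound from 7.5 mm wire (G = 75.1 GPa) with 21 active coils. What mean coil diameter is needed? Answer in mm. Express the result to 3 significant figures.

D = (Gd⁴/(8N_a·k))^(1/3) = (75.1×10³·7.5⁴/(8·21·2.4))^(1/3)
  = (589338)^(1/3) = 83.8407 mm

83.8 mm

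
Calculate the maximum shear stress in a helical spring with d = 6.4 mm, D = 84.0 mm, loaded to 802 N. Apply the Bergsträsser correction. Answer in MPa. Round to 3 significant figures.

721 MPa

Spring index C = D/d = 84.0/6.4 = 13.1250
K_B = (4C+2)/(4C−3) = 54.500/49.500 = 1.1010
τ₀ = 8FD/(πd³) = 8·802·84.0/(π·6.4³) = 538944/823.55 = 654.42 MPa
τ_max = K·τ₀ = 1.1010 × 654.42 = 720.52 MPa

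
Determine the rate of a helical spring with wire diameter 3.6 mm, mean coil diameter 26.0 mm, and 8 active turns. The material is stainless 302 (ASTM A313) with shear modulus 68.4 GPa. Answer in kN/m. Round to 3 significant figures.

k = Gd⁴/(8D³N_a) = (68.4×10³ × 3.6⁴) / (8 × 26.0³ × 8)
  = 1.14886e+07 / 1.12486e+06 = 10.213 N/mm

10.2 kN/m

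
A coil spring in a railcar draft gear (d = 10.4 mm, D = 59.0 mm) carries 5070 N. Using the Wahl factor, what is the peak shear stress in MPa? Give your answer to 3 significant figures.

859 MPa

Spring index C = D/d = 59.0/10.4 = 5.6731
K_W = (4C−1)/(4C−4) + 0.615/C = 21.692/18.692 + 0.1084 = 1.2689
τ₀ = 8FD/(πd³) = 8·5070·59.0/(π·10.4³) = 2.39304e+06/3533.9 = 677.17 MPa
τ_max = K·τ₀ = 1.2689 × 677.17 = 859.27 MPa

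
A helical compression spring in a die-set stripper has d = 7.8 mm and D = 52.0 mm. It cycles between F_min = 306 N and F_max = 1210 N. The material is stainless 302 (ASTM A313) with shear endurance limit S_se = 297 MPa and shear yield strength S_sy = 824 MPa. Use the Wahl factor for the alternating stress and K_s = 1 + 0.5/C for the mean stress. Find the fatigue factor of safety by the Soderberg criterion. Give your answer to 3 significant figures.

1.26

C = D/d = 52.0/7.8 = 6.6667; K_W = (4C−1)/(4C−4)+0.615/C = 1.2246; K_s = 1+0.5/C = 1.0750
F_a = (F_max−F_min)/2 = 452 N; F_m = (F_max+F_min)/2 = 758 N
τ_a = K_W·8F_aD/(πd³) = 1.2246 × 126.12 = 154.45 MPa
τ_m = K_s·8F_mD/(πd³) = 1.0750 × 211.51 = 227.37 MPa
Soderberg: 1/n_f = τ_a/S_se + τ_m/S_sy = 154.45/297 + 227.37/824 = 0.52004 + 0.27594 = 0.79598
n_f = 1/0.79598 = 1.256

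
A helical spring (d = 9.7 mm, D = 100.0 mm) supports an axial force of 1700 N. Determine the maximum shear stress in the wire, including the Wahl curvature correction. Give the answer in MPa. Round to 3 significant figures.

541 MPa

Spring index C = D/d = 100.0/9.7 = 10.3093
K_W = (4C−1)/(4C−4) + 0.615/C = 40.237/37.237 + 0.0597 = 1.1402
τ₀ = 8FD/(πd³) = 8·1700·100.0/(π·9.7³) = 1.36e+06/2867.2 = 474.32 MPa
τ_max = K·τ₀ = 1.1402 × 474.32 = 540.83 MPa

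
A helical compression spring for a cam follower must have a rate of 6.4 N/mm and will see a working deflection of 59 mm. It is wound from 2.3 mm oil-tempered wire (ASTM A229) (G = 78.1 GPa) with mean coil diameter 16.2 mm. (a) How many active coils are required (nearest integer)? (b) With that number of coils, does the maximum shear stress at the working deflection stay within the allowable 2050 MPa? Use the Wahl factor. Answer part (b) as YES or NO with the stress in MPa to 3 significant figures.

(a) 10 coils; (b) YES, τ_max = 1560 MPa

N_a = Gd⁴/(8D³k) = (78.1×10³)(2.3⁴)/(8·16.2³·6.4) = 10.04 → N_a = 10
Actual rate k = Gd⁴/(8D³·10) = 6.4258 N/mm
Working load F = kδ = 6.4258·59 = 379.12 N
C = 16.2/2.3 = 7.0435; K_W = (4C−1)/(4C−4)+0.615/C = 1.2114
τ_max = K_W·8FD/(πd³) = 1.2114·1285.4 = 1557.2 MPa
τ_max ≤ 2050 MPa → acceptable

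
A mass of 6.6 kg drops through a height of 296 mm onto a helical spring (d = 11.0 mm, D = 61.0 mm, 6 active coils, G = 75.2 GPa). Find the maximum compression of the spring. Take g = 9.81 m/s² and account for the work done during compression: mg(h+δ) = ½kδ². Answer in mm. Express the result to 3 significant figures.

k = Gd⁴/(8D³N_a) = (75.2×10³)(11.0⁴)/(8·61.0³·6) = 101.06 N/mm
W = mg = 6.6 × 9.81 = 64.746 N
½kδ² − Wδ − Wh = 0 → δ = (W + √(W² + 2kWh))/k
δ = (64.746 + √(4192 + 3.8734e+06))/101.06 = (64.746 + 1969.2)/101.06 = 20.127 mm

20.1 mm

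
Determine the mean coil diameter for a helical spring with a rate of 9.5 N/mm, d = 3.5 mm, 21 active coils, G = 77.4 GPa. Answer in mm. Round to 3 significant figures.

19.4 mm

D = (Gd⁴/(8N_a·k))^(1/3) = (77.4×10³·3.5⁴/(8·21·9.5))^(1/3)
  = (7277.47)^(1/3) = 19.3788 mm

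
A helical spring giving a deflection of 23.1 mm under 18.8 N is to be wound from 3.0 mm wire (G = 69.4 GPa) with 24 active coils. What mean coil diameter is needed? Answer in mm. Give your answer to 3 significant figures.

Required rate k = F/δ = 18.8/23.1 = 0.81385 N/mm
D = (Gd⁴/(8N_a·k))^(1/3) = (69.4×10³·3.0⁴/(8·24·0.81385))^(1/3)
  = (35974.7)^(1/3) = 33.0115 mm

33.0 mm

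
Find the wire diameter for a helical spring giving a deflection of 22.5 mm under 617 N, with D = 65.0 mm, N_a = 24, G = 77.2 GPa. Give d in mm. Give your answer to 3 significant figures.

11.7 mm

Required rate k = F/δ = 617/22.5 = 27.422 N/mm
d = (8D³N_a·k / G)^(1/4) = (8·65.0³·24·27.422 / (77.2×10³))^0.25
  = (18730)^0.25 = 11.6985 mm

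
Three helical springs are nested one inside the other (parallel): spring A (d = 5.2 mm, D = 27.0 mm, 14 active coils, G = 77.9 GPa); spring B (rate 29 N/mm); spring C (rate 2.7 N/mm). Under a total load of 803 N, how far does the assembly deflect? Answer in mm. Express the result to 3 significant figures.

14.0 mm

k_A = Gd⁴/(8D³N_a) = (77.9×10³)(5.2⁴)/(8·27.0³·14) = 25.837 N/mm
Parallel: k_eq = 25.837 + 29 + 2.7 = 57.537 N/mm
δ = F/k_eq = 803/57.537 = 13.956 mm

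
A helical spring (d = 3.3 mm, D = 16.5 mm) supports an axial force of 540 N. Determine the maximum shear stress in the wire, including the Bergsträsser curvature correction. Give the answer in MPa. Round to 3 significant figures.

817 MPa

Spring index C = D/d = 16.5/3.3 = 5.0000
K_B = (4C+2)/(4C−3) = 22.000/17.000 = 1.2941
τ₀ = 8FD/(πd³) = 8·540·16.5/(π·3.3³) = 71280/112.9 = 631.36 MPa
τ_max = K·τ₀ = 1.2941 × 631.36 = 817.05 MPa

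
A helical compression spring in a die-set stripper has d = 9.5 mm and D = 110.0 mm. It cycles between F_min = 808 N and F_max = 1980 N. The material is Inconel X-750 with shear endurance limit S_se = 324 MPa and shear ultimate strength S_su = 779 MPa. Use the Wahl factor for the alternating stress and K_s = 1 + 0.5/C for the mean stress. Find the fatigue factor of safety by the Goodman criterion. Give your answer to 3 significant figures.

0.785

C = D/d = 110.0/9.5 = 11.5789; K_W = (4C−1)/(4C−4)+0.615/C = 1.1240; K_s = 1+0.5/C = 1.0432
F_a = (F_max−F_min)/2 = 586 N; F_m = (F_max+F_min)/2 = 1394 N
τ_a = K_W·8F_aD/(πd³) = 1.1240 × 191.45 = 215.19 MPa
τ_m = K_s·8F_mD/(πd³) = 1.0432 × 455.43 = 475.1 MPa
Goodman: 1/n_f = τ_a/S_se + τ_m/S_su = 215.19/324 + 475.1/779 = 0.66418 + 0.60988 = 1.2741
n_f = 1/1.2741 = 0.7849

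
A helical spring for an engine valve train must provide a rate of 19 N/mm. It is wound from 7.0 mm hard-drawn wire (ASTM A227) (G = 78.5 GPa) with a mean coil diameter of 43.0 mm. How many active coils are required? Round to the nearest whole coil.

N_a = Gd⁴/(8D³k) = (78.5×10³ × 7.0⁴)/(8 × 43.0³ × 19)
    = 1.88478e+08 / 1.20851e+07 = 15.6 → 16 coils

16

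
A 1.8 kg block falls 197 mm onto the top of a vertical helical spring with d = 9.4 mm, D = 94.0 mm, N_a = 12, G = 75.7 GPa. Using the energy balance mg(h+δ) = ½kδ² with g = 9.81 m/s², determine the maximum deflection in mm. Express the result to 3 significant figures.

k = Gd⁴/(8D³N_a) = (75.7×10³)(9.4⁴)/(8·94.0³·12) = 7.4123 N/mm
W = mg = 1.8 × 9.81 = 17.658 N
½kδ² − Wδ − Wh = 0 → δ = (W + √(W² + 2kWh))/k
δ = (17.658 + √(311.8 + 51569.2))/7.4123 = (17.658 + 227.77)/7.4123 = 33.111 mm

33.1 mm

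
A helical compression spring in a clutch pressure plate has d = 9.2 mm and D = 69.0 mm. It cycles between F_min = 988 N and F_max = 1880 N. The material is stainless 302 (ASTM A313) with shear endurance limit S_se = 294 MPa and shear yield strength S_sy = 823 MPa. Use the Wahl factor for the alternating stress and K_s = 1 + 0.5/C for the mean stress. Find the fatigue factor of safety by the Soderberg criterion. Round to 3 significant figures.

C = D/d = 69.0/9.2 = 7.5000; K_W = (4C−1)/(4C−4)+0.615/C = 1.1974; K_s = 1+0.5/C = 1.0667
F_a = (F_max−F_min)/2 = 446 N; F_m = (F_max+F_min)/2 = 1434 N
τ_a = K_W·8F_aD/(πd³) = 1.1974 × 100.64 = 120.5 MPa
τ_m = K_s·8F_mD/(πd³) = 1.0667 × 323.57 = 345.15 MPa
Soderberg: 1/n_f = τ_a/S_se + τ_m/S_sy = 120.5/294 + 345.15/823 = 0.40987 + 0.41938 = 0.82925
n_f = 1/0.82925 = 1.206

1.21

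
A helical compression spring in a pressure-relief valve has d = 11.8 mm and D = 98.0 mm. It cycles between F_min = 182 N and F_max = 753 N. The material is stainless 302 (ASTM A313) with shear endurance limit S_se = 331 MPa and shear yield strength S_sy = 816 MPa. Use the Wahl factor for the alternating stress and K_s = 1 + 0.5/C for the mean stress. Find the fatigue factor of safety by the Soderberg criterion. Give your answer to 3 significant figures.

4.06

C = D/d = 98.0/11.8 = 8.3051; K_W = (4C−1)/(4C−4)+0.615/C = 1.1767; K_s = 1+0.5/C = 1.0602
F_a = (F_max−F_min)/2 = 285.5 N; F_m = (F_max+F_min)/2 = 467.5 N
τ_a = K_W·8F_aD/(πd³) = 1.1767 × 43.364 = 51.027 MPa
τ_m = K_s·8F_mD/(πd³) = 1.0602 × 71.007 = 75.282 MPa
Soderberg: 1/n_f = τ_a/S_se + τ_m/S_sy = 51.027/331 + 75.282/816 = 0.15416 + 0.09226 = 0.24642
n_f = 1/0.24642 = 4.058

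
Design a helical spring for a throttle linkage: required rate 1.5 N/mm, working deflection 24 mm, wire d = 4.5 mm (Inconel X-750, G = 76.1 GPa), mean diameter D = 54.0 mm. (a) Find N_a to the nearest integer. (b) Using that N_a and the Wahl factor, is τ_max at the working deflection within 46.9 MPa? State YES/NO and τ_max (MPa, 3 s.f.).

N_a = Gd⁴/(8D³k) = (76.1×10³)(4.5⁴)/(8·54.0³·1.5) = 16.51 → N_a = 17
Actual rate k = Gd⁴/(8D³·17) = 1.4572 N/mm
Working load F = kδ = 1.4572·24 = 34.972 N
C = 54.0/4.5 = 12.0000; K_W = (4C−1)/(4C−4)+0.615/C = 1.1194
τ_max = K_W·8FD/(πd³) = 1.1194·52.774 = 59.077 MPa
τ_max > 46.9 MPa → exceeds allowable

(a) 17 coils; (b) NO, τ_max = 59.1 MPa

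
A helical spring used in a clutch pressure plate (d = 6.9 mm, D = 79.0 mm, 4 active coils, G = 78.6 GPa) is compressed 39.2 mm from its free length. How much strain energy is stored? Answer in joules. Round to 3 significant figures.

8.68 J

k = Gd⁴/(8D³N_a) = (78.6×10³)(6.9⁴)/(8·79.0³·4) = 11.292 N/mm
U = ½kδ² = 0.5 × 11.292 × 39.2² = 8676.2 N·mm = 8.6762 J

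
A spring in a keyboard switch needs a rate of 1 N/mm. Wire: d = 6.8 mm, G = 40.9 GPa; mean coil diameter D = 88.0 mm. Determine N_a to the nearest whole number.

N_a = Gd⁴/(8D³k) = (40.9×10³ × 6.8⁴)/(8 × 88.0³ × 1)
    = 8.74498e+07 / 5.45178e+06 = 16.04 → 16 coils

16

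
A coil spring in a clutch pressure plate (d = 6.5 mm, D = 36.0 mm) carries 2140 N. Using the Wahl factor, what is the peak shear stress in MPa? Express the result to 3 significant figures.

Spring index C = D/d = 36.0/6.5 = 5.5385
K_W = (4C−1)/(4C−4) + 0.615/C = 21.154/18.154 + 0.1110 = 1.2763
τ₀ = 8FD/(πd³) = 8·2140·36.0/(π·6.5³) = 616320/862.76 = 714.36 MPa
τ_max = K·τ₀ = 1.2763 × 714.36 = 911.73 MPa

912 MPa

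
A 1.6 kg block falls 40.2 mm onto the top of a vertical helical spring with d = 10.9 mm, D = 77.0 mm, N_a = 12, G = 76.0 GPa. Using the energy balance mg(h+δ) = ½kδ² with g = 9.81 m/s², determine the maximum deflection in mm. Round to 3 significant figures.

k = Gd⁴/(8D³N_a) = (76.0×10³)(10.9⁴)/(8·77.0³·12) = 24.478 N/mm
W = mg = 1.6 × 9.81 = 15.696 N
½kδ² − Wδ − Wh = 0 → δ = (W + √(W² + 2kWh))/k
δ = (15.696 + √(246.36 + 30890.2))/24.478 = (15.696 + 176.46)/24.478 = 7.85 mm

7.85 mm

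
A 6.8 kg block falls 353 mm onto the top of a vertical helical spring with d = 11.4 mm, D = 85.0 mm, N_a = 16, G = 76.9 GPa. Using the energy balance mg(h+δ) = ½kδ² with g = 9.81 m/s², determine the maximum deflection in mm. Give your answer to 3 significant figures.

57.6 mm

k = Gd⁴/(8D³N_a) = (76.9×10³)(11.4⁴)/(8·85.0³·16) = 16.523 N/mm
W = mg = 6.8 × 9.81 = 66.708 N
½kδ² − Wδ − Wh = 0 → δ = (W + √(W² + 2kWh))/k
δ = (66.708 + √(4450 + 778147))/16.523 = (66.708 + 884.65)/16.523 = 57.579 mm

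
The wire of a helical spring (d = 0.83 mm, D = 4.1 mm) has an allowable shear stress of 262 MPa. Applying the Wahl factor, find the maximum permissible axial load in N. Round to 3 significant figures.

C = D/d = 4.1/0.83 = 4.9398
K_W = (4C−1)/(4C−4) + 0.615/C = 18.759/15.759 + 0.1245 = 1.3149
τ_max = K·8FD/(πd³) → F_max = τ_allow·πd³/(8DK)
F_max = 262·π·0.83³/(8·4.1·1.3149) = 470.64/43.128 = 10.913 N

10.9 N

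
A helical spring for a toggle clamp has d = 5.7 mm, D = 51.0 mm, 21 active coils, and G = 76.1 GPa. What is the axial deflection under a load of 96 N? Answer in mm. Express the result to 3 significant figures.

26.6 mm

k = Gd⁴/(8D³N_a) = (76.1×10³)(5.7⁴)/(8·51.0³·21) = 3.6047 N/mm
δ = F/k = 96 / 3.6047 = 26.632 mm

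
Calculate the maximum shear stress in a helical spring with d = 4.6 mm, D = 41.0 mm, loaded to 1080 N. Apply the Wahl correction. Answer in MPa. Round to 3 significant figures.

1350 MPa

Spring index C = D/d = 41.0/4.6 = 8.9130
K_W = (4C−1)/(4C−4) + 0.615/C = 34.652/31.652 + 0.0690 = 1.1638
τ₀ = 8FD/(πd³) = 8·1080·41.0/(π·4.6³) = 354240/305.79 = 1158.4 MPa
τ_max = K·τ₀ = 1.1638 × 1158.4 = 1348.2 MPa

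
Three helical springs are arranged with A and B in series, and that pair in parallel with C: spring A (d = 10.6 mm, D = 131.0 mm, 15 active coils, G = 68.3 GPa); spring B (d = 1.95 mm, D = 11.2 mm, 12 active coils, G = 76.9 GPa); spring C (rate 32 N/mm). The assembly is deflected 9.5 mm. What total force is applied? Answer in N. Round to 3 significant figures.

k_A = Gd⁴/(8D³N_a) = (68.3×10³)(10.6⁴)/(8·131.0³·15) = 3.1963 N/mm
k_B = Gd⁴/(8D³N_a) = (76.9×10³)(1.95⁴)/(8·11.2³·12) = 8.244 N/mm
Springs A,B series: k_AB = 1/(1/3.1963+1/8.244) = 2.3033 N/mm; parallel with C: k_eq = 2.3033+32 = 34.303 N/mm
F = k_eq·δ = 34.303·9.5 = 325.88 N

326 N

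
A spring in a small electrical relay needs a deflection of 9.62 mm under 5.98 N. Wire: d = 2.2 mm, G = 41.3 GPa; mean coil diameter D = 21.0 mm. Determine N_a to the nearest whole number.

Required rate k = F/δ = 5.98/9.62 = 0.62162 N/mm
N_a = Gd⁴/(8D³k) = (41.3×10³ × 2.2⁴)/(8 × 21.0³ × 0.62162)
    = 967477 / 46054.7 = 21.01 → 21 coils

21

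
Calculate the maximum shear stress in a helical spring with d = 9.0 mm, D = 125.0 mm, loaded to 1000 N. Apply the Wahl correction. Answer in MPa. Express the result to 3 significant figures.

Spring index C = D/d = 125.0/9.0 = 13.8889
K_W = (4C−1)/(4C−4) + 0.615/C = 54.556/51.556 + 0.0443 = 1.1025
τ₀ = 8FD/(πd³) = 8·1000·125.0/(π·9.0³) = 1e+06/2290.2 = 436.64 MPa
τ_max = K·τ₀ = 1.1025 × 436.64 = 481.38 MPa

481 MPa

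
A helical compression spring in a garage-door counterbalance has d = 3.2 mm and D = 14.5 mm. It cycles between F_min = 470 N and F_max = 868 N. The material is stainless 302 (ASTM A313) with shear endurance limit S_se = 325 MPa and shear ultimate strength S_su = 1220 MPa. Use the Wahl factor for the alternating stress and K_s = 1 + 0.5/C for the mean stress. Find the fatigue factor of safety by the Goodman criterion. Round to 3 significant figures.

C = D/d = 14.5/3.2 = 4.5312; K_W = (4C−1)/(4C−4)+0.615/C = 1.3481; K_s = 1+0.5/C = 1.1103
F_a = (F_max−F_min)/2 = 199 N; F_m = (F_max+F_min)/2 = 669 N
τ_a = K_W·8F_aD/(πd³) = 1.3481 × 224.24 = 302.3 MPa
τ_m = K_s·8F_mD/(πd³) = 1.1103 × 753.85 = 837.03 MPa
Goodman: 1/n_f = τ_a/S_se + τ_m/S_su = 302.3/325 + 837.03/1220 = 0.93015 + 0.68609 = 1.6162
n_f = 1/1.6162 = 0.6187

0.619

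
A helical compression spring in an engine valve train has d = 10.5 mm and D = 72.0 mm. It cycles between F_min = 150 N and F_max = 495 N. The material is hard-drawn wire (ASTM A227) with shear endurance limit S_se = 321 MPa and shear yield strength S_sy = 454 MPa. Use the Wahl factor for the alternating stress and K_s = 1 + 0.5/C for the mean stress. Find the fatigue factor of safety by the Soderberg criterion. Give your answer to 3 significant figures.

4.46

C = D/d = 72.0/10.5 = 6.8571; K_W = (4C−1)/(4C−4)+0.615/C = 1.2177; K_s = 1+0.5/C = 1.0729
F_a = (F_max−F_min)/2 = 172.5 N; F_m = (F_max+F_min)/2 = 322.5 N
τ_a = K_W·8F_aD/(πd³) = 1.2177 × 27.321 = 33.27 MPa
τ_m = K_s·8F_mD/(πd³) = 1.0729 × 51.078 = 54.803 MPa
Soderberg: 1/n_f = τ_a/S_se + τ_m/S_sy = 33.27/321 + 54.803/454 = 0.10364 + 0.12071 = 0.22435
n_f = 1/0.22435 = 4.457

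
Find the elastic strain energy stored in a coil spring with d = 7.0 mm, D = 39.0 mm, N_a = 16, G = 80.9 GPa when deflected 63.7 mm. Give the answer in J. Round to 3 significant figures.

51.9 J

k = Gd⁴/(8D³N_a) = (80.9×10³)(7.0⁴)/(8·39.0³·16) = 25.582 N/mm
U = ½kδ² = 0.5 × 25.582 × 63.7² = 51902 N·mm = 51.902 J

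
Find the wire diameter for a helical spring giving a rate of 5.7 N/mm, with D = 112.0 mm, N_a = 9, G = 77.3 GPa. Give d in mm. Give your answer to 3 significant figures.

9.29 mm

d = (8D³N_a·k / G)^(1/4) = (8·112.0³·9·5.7 / (77.3×10³))^0.25
  = (7459)^0.25 = 9.2933 mm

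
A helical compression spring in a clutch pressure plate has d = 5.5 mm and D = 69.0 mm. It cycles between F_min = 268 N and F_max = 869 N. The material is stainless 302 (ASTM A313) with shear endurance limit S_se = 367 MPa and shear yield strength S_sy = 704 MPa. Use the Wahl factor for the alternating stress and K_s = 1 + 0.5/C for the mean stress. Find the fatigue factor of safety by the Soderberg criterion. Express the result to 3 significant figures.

0.541

C = D/d = 69.0/5.5 = 12.5455; K_W = (4C−1)/(4C−4)+0.615/C = 1.1140; K_s = 1+0.5/C = 1.0399
F_a = (F_max−F_min)/2 = 300.5 N; F_m = (F_max+F_min)/2 = 568.5 N
τ_a = K_W·8F_aD/(πd³) = 1.1140 × 317.36 = 353.53 MPa
τ_m = K_s·8F_mD/(πd³) = 1.0399 × 600.39 = 624.32 MPa
Soderberg: 1/n_f = τ_a/S_se + τ_m/S_sy = 353.53/367 + 624.32/704 = 0.96329 + 0.88681 = 1.8501
n_f = 1/1.8501 = 0.5405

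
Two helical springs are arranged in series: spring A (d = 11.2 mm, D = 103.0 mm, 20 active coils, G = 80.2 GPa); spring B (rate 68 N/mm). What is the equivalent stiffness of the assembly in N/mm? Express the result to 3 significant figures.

k_A = Gd⁴/(8D³N_a) = (80.2×10³)(11.2⁴)/(8·103.0³·20) = 7.218 N/mm
Series: 1/k_eq = 1/7.218 + 1/68 = 0.15325; k_eq = 6.5253 N/mm

6.53 N/mm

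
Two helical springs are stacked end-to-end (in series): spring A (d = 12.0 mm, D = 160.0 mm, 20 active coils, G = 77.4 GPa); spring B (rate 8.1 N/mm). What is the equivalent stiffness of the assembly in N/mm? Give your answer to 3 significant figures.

1.88 N/mm

k_A = Gd⁴/(8D³N_a) = (77.4×10³)(12.0⁴)/(8·160.0³·20) = 2.449 N/mm
Series: 1/k_eq = 1/2.449 + 1/8.1 = 0.53179; k_eq = 1.8804 N/mm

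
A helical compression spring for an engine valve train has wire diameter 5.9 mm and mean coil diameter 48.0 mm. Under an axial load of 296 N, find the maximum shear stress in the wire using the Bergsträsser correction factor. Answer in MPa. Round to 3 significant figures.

206 MPa

Spring index C = D/d = 48.0/5.9 = 8.1356
K_B = (4C+2)/(4C−3) = 34.542/29.542 = 1.1692
τ₀ = 8FD/(πd³) = 8·296·48.0/(π·5.9³) = 113664/645.22 = 176.16 MPa
τ_max = K·τ₀ = 1.1692 × 176.16 = 205.98 MPa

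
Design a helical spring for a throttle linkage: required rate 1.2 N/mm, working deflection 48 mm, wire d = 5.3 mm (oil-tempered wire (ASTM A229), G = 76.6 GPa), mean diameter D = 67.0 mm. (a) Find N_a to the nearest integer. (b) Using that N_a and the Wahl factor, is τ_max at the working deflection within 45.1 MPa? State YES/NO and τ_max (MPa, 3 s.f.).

N_a = Gd⁴/(8D³k) = (76.6×10³)(5.3⁴)/(8·67.0³·1.2) = 20.93 → N_a = 21
Actual rate k = Gd⁴/(8D³·21) = 1.1962 N/mm
Working load F = kδ = 1.1962·48 = 57.417 N
C = 67.0/5.3 = 12.6415; K_W = (4C−1)/(4C−4)+0.615/C = 1.1131
τ_max = K_W·8FD/(πd³) = 1.1131·65.8 = 73.24 MPa
τ_max > 45.1 MPa → exceeds allowable

(a) 21 coils; (b) NO, τ_max = 73.2 MPa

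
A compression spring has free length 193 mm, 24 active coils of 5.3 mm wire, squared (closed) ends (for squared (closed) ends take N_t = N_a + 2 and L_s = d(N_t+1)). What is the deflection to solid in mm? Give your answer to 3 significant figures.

N_t = 26; L_s = 5.3·27 = 143.1 mm
δ_solid = L₀ − L_s = 193 − 143.1 = 49.9 mm

49.9 mm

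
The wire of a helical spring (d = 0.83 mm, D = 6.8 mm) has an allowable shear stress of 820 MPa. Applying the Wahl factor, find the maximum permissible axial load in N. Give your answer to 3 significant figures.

23.0 N

C = D/d = 6.8/0.83 = 8.1928
K_W = (4C−1)/(4C−4) + 0.615/C = 31.771/28.771 + 0.0751 = 1.1793
τ_max = K·8FD/(πd³) → F_max = τ_allow·πd³/(8DK)
F_max = 820·π·0.83³/(8·6.8·1.1793) = 1473/64.156 = 22.959 N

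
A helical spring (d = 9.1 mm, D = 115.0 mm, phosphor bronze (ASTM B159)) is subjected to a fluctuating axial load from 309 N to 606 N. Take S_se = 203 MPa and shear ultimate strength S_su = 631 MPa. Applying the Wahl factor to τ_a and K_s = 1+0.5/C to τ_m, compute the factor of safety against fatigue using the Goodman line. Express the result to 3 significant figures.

C = D/d = 115.0/9.1 = 12.6374; K_W = (4C−1)/(4C−4)+0.615/C = 1.1131; K_s = 1+0.5/C = 1.0396
F_a = (F_max−F_min)/2 = 148.5 N; F_m = (F_max+F_min)/2 = 457.5 N
τ_a = K_W·8F_aD/(πd³) = 1.1131 × 57.709 = 64.236 MPa
τ_m = K_s·8F_mD/(πd³) = 1.0396 × 177.79 = 184.82 MPa
Goodman: 1/n_f = τ_a/S_se + τ_m/S_su = 64.236/203 + 184.82/631 = 0.31643 + 0.29291 = 0.60934
n_f = 1/0.60934 = 1.641

1.64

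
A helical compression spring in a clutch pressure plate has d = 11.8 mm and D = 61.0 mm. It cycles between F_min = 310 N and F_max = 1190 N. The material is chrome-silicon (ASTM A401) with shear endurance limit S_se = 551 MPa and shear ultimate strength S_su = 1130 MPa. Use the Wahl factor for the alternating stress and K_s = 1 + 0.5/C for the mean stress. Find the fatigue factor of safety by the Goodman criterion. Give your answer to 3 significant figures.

5.99

C = D/d = 61.0/11.8 = 5.1695; K_W = (4C−1)/(4C−4)+0.615/C = 1.2988; K_s = 1+0.5/C = 1.0967
F_a = (F_max−F_min)/2 = 440 N; F_m = (F_max+F_min)/2 = 750 N
τ_a = K_W·8F_aD/(πd³) = 1.2988 × 41.598 = 54.03 MPa
τ_m = K_s·8F_mD/(πd³) = 1.0967 × 70.906 = 77.765 MPa
Goodman: 1/n_f = τ_a/S_se + τ_m/S_su = 54.03/551 + 77.765/1130 = 0.09806 + 0.06882 = 0.16688
n_f = 1/0.16688 = 5.992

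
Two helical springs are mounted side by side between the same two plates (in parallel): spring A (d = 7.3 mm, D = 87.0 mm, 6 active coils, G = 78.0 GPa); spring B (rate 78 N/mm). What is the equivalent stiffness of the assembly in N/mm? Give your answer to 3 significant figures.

85.0 N/mm

k_A = Gd⁴/(8D³N_a) = (78.0×10³)(7.3⁴)/(8·87.0³·6) = 7.0079 N/mm
Parallel: k_eq = 7.0079 + 78 = 85.008 N/mm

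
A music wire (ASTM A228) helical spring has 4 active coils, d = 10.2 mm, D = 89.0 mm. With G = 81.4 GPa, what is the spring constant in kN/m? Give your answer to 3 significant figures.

k = Gd⁴/(8D³N_a) = (81.4×10³ × 10.2⁴) / (8 × 89.0³ × 4)
  = 8.811e+08 / 2.2559e+07 = 39.058 N/mm

39.1 kN/m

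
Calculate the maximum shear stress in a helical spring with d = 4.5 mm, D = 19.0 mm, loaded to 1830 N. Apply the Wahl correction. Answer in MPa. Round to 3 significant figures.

Spring index C = D/d = 19.0/4.5 = 4.2222
K_W = (4C−1)/(4C−4) + 0.615/C = 15.889/12.889 + 0.1457 = 1.3784
τ₀ = 8FD/(πd³) = 8·1830·19.0/(π·4.5³) = 278160/286.28 = 971.64 MPa
τ_max = K·τ₀ = 1.3784 × 971.64 = 1339.3 MPa

1340 MPa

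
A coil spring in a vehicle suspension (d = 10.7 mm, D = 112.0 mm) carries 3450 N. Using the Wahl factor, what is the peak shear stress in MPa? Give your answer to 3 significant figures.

914 MPa

Spring index C = D/d = 112.0/10.7 = 10.4673
K_W = (4C−1)/(4C−4) + 0.615/C = 40.869/37.869 + 0.0588 = 1.1380
τ₀ = 8FD/(πd³) = 8·3450·112.0/(π·10.7³) = 3.0912e+06/3848.6 = 803.2 MPa
τ_max = K·τ₀ = 1.1380 × 803.2 = 914.03 MPa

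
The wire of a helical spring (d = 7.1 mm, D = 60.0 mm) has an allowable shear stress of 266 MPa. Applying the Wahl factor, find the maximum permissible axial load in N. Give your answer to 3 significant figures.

C = D/d = 60.0/7.1 = 8.4507
K_W = (4C−1)/(4C−4) + 0.615/C = 32.803/29.803 + 0.0728 = 1.1734
τ_max = K·8FD/(πd³) → F_max = τ_allow·πd³/(8DK)
F_max = 266·π·7.1³/(8·60.0·1.1734) = 2.9909e+05/563.25 = 531.01 N

531 N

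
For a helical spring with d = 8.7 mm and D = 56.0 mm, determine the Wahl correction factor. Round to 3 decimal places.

C = D/d = 56.0/8.7 = 6.4368
K_W = (4C−1)/(4C−4) + 0.615/C = 24.747/21.747 + 0.0955 = 1.2335

1.233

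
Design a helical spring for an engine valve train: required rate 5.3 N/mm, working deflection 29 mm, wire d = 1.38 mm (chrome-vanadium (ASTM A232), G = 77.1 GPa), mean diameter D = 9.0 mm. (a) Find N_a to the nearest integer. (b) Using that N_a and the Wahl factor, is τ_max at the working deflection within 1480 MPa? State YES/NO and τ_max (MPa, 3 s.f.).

(a) 9 coils; (b) NO, τ_max = 1660 MPa

N_a = Gd⁴/(8D³k) = (77.1×10³)(1.38⁴)/(8·9.0³·5.3) = 9.046 → N_a = 9
Actual rate k = Gd⁴/(8D³·9) = 5.3273 N/mm
Working load F = kδ = 5.3273·29 = 154.49 N
C = 9.0/1.38 = 6.5217; K_W = (4C−1)/(4C−4)+0.615/C = 1.2301
τ_max = K_W·8FD/(πd³) = 1.2301·1347.3 = 1657.3 MPa
τ_max > 1480 MPa → exceeds allowable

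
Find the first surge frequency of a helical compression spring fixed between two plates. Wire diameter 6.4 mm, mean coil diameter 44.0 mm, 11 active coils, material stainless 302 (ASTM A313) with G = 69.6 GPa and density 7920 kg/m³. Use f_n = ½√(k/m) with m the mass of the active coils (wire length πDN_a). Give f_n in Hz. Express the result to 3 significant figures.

k = Gd⁴/(8D³N_a) = (69.6×10³)(6.4⁴)/(8·44.0³·11) = 15.577 N/mm = 15577 N/m
Wire length L = πDN_a = π·44.0·11 = 1520.5 mm
m = ρ·(πd²/4)·L = 7920 × 32.17×10⁻⁶ m² × 1.5205 m = 0.38741 kg
f_n = ½√(k/m) = 0.5·√(15577/0.38741) = 0.5·√(40209) = 100.26 Hz

100 Hz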